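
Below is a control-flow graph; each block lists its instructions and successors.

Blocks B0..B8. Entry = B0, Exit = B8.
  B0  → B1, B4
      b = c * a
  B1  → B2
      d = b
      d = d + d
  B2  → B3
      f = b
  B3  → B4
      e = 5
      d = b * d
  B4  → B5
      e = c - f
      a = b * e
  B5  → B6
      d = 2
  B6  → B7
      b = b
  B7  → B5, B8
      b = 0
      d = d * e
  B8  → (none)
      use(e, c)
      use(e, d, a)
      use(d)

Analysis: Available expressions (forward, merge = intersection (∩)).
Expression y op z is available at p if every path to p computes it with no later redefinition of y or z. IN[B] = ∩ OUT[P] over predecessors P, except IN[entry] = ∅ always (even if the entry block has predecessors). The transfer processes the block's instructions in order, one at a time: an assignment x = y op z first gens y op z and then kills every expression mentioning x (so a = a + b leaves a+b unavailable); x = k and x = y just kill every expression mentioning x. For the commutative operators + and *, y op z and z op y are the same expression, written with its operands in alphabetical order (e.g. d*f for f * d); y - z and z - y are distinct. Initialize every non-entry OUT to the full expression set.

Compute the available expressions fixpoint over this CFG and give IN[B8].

Converged values:
  B0: | IN={} | OUT={a*c}
  B1: | IN={a*c} | OUT={a*c}
  B2: | IN={a*c} | OUT={a*c}
  B3: | IN={a*c} | OUT={a*c}
  B4: | IN={a*c} | OUT={b*e, c-f}
  B5: | IN={c-f} | OUT={c-f}
  B6: | IN={c-f} | OUT={c-f}
  B7: | IN={c-f} | OUT={c-f}
  B8: | IN={c-f} | OUT={c-f}

Merge at B8: IN[B8] = OUT[B7] = {c-f}

Answer: {c-f}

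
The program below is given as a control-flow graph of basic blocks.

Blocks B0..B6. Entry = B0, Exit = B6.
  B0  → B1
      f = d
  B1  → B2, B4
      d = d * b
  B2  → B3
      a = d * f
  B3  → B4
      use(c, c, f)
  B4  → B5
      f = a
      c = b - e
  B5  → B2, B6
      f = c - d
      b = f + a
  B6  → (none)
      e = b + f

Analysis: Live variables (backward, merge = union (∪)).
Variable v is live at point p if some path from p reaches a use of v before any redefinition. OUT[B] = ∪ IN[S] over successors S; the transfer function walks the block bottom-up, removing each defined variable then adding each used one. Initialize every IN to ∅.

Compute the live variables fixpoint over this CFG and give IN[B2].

Converged values:
  B0:  IN={a, b, c, d, e}  OUT={a, b, c, d, e, f}
  B1:  IN={a, b, c, d, e, f}  OUT={a, b, c, d, e, f}
  B2:  IN={b, c, d, e, f}  OUT={a, b, c, d, e, f}
  B3:  IN={a, b, c, d, e, f}  OUT={a, b, d, e}
  B4:  IN={a, b, d, e}  OUT={a, c, d, e}
  B5:  IN={a, c, d, e}  OUT={b, c, d, e, f}
  B6:  IN={b, f}  OUT={}

Merge at B2: OUT[B2] = IN[B3] = {a, b, c, d, e, f}
Applying B2's transfer function to that OUT value gives IN[B2] (row B2 above).

Answer: {b, c, d, e, f}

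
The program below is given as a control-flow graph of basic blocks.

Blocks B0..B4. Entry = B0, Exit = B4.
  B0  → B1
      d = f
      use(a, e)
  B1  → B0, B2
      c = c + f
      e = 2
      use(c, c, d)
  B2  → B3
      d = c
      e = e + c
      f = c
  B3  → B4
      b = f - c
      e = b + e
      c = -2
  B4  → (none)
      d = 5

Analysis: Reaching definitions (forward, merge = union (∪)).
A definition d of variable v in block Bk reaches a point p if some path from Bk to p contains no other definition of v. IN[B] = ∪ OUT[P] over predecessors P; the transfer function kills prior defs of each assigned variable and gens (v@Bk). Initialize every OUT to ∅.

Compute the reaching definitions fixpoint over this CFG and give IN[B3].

Fixpoint table:
  B0:  IN={c@B1, d@B0, e@B1}  OUT={c@B1, d@B0, e@B1}
  B1:  IN={c@B1, d@B0, e@B1}  OUT={c@B1, d@B0, e@B1}
  B2:  IN={c@B1, d@B0, e@B1}  OUT={c@B1, d@B2, e@B2, f@B2}
  B3:  IN={c@B1, d@B2, e@B2, f@B2}  OUT={b@B3, c@B3, d@B2, e@B3, f@B2}
  B4:  IN={b@B3, c@B3, d@B2, e@B3, f@B2}  OUT={b@B3, c@B3, d@B4, e@B3, f@B2}

Merge at B3: IN[B3] = OUT[B2] = {c@B1, d@B2, e@B2, f@B2}

Answer: {c@B1, d@B2, e@B2, f@B2}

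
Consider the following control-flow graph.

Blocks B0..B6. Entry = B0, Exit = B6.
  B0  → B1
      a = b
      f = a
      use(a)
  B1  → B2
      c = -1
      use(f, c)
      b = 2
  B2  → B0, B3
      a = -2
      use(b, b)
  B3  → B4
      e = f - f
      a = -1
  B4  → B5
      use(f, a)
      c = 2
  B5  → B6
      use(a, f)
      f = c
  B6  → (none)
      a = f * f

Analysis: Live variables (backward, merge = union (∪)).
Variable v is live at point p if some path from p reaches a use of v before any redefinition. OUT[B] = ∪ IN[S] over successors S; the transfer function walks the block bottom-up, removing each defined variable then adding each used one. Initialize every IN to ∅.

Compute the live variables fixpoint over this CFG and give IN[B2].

Per-block solution:
  B0:   IN={b}   OUT={f}
  B1:   IN={f}   OUT={b, f}
  B2:   IN={b, f}   OUT={b, f}
  B3:   IN={f}   OUT={a, f}
  B4:   IN={a, f}   OUT={a, c, f}
  B5:   IN={a, c, f}   OUT={f}
  B6:   IN={f}   OUT={}

Merge at B2: OUT[B2] = IN[B0] ⊔ IN[B3] = {b, f}
Applying B2's transfer function to that OUT value gives IN[B2] (row B2 above).

Answer: {b, f}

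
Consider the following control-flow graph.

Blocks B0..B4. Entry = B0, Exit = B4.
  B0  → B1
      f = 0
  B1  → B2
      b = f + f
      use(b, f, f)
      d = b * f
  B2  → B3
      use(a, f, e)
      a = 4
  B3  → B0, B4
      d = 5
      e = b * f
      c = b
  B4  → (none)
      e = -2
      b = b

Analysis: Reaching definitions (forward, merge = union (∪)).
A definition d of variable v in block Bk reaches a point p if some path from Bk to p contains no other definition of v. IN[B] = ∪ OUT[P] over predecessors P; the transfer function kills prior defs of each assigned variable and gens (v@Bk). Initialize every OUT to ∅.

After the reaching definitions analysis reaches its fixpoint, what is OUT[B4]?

Answer: {a@B2, b@B4, c@B3, d@B3, e@B4, f@B0}

Working:
Fixpoint table:
  B0:   IN={a@B2, b@B1, c@B3, d@B3, e@B3, f@B0}   OUT={a@B2, b@B1, c@B3, d@B3, e@B3, f@B0}
  B1:   IN={a@B2, b@B1, c@B3, d@B3, e@B3, f@B0}   OUT={a@B2, b@B1, c@B3, d@B1, e@B3, f@B0}
  B2:   IN={a@B2, b@B1, c@B3, d@B1, e@B3, f@B0}   OUT={a@B2, b@B1, c@B3, d@B1, e@B3, f@B0}
  B3:   IN={a@B2, b@B1, c@B3, d@B1, e@B3, f@B0}   OUT={a@B2, b@B1, c@B3, d@B3, e@B3, f@B0}
  B4:   IN={a@B2, b@B1, c@B3, d@B3, e@B3, f@B0}   OUT={a@B2, b@B4, c@B3, d@B3, e@B4, f@B0}

Merge at B4: IN[B4] = OUT[B3] = {a@B2, b@B1, c@B3, d@B3, e@B3, f@B0}
Applying B4's transfer function to that IN value gives OUT[B4] (row B4 above).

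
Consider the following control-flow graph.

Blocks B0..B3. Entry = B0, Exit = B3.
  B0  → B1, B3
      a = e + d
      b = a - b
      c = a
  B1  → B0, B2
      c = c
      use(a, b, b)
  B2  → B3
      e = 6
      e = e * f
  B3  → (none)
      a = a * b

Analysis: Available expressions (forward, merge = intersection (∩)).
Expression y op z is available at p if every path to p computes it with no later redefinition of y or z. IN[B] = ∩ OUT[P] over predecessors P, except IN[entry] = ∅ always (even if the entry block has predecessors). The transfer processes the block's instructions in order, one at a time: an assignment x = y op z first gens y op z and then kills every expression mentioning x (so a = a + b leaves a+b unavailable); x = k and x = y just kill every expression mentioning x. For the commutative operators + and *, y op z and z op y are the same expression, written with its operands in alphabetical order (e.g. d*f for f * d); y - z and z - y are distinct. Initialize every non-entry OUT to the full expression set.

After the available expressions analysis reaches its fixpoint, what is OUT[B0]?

Converged values:
  B0:   IN={}   OUT={d+e}
  B1:   IN={d+e}   OUT={d+e}
  B2:   IN={d+e}   OUT={}
  B3:   IN={}   OUT={}

Merge at B0 (entry node, so the boundary value {} is joined with the incoming edge(s)): IN[B0] = {} ∩ OUT[B1] = {}
Applying B0's transfer function to that IN value gives OUT[B0] (row B0 above).

Answer: {d+e}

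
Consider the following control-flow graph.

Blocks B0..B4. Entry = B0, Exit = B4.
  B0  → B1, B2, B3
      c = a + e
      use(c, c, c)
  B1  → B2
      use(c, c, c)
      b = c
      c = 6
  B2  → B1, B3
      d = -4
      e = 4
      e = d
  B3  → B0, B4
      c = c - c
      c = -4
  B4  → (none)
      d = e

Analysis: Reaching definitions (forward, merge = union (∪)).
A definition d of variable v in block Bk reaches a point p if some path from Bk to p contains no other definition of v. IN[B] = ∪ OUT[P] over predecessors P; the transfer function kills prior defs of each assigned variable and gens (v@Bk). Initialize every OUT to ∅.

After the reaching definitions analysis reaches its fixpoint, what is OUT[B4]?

Answer: {b@B1, c@B3, d@B4, e@B2}

Trace:
Converged values:
  B0:   IN={b@B1, c@B3, d@B2, e@B2}   OUT={b@B1, c@B0, d@B2, e@B2}
  B1:   IN={b@B1, c@B0, c@B1, d@B2, e@B2}   OUT={b@B1, c@B1, d@B2, e@B2}
  B2:   IN={b@B1, c@B0, c@B1, d@B2, e@B2}   OUT={b@B1, c@B0, c@B1, d@B2, e@B2}
  B3:   IN={b@B1, c@B0, c@B1, d@B2, e@B2}   OUT={b@B1, c@B3, d@B2, e@B2}
  B4:   IN={b@B1, c@B3, d@B2, e@B2}   OUT={b@B1, c@B3, d@B4, e@B2}

Merge at B4: IN[B4] = OUT[B3] = {b@B1, c@B3, d@B2, e@B2}
Applying B4's transfer function to that IN value gives OUT[B4] (row B4 above).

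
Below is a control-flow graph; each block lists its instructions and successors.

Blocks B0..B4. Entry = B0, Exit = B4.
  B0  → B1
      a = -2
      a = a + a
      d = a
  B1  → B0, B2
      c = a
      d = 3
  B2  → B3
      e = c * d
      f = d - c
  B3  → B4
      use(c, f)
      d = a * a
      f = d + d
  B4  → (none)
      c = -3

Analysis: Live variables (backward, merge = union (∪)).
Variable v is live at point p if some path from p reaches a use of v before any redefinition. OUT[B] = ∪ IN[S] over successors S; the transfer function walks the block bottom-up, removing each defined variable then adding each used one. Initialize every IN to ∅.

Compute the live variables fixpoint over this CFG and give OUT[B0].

Answer: {a}

Working:
Converged values:
  B0: | IN={} | OUT={a}
  B1: | IN={a} | OUT={a, c, d}
  B2: | IN={a, c, d} | OUT={a, c, f}
  B3: | IN={a, c, f} | OUT={}
  B4: | IN={} | OUT={}

Merge at B0: OUT[B0] = IN[B1] = {a}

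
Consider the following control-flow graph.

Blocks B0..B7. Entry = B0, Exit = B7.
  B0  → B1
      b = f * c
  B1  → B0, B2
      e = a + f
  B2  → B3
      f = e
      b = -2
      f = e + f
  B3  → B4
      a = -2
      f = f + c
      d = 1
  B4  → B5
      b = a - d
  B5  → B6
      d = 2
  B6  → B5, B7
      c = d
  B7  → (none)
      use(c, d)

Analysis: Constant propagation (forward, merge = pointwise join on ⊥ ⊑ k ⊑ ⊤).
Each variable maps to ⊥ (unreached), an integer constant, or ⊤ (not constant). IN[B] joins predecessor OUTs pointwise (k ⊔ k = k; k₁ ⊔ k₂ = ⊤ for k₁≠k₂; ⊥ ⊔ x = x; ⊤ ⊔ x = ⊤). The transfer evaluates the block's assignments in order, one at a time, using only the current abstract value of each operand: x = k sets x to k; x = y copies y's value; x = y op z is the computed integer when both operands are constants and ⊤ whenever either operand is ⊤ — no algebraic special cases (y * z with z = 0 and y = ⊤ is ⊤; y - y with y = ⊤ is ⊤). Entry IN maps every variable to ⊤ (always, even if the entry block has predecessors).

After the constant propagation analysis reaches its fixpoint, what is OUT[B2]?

Answer: {a: ⊤, b: -2, c: ⊤, d: ⊤, e: ⊤, f: ⊤}

Derivation:
Converged values:
  B0:   IN=(all ⊤)   OUT=(all ⊤)
  B1:   IN=(all ⊤)   OUT=(all ⊤)
  B2:   IN=(all ⊤)   OUT={b:-2; rest ⊤}
  B3:   IN={b:-2; rest ⊤}   OUT={a:-2, b:-2, d:1; rest ⊤}
  B4:   IN={a:-2, b:-2, d:1; rest ⊤}   OUT={a:-2, b:-3, d:1; rest ⊤}
  B5:   IN={a:-2, b:-3; rest ⊤}   OUT={a:-2, b:-3, d:2; rest ⊤}
  B6:   IN={a:-2, b:-3, d:2; rest ⊤}   OUT={a:-2, b:-3, c:2, d:2; rest ⊤}
  B7:   IN={a:-2, b:-3, c:2, d:2; rest ⊤}   OUT={a:-2, b:-3, c:2, d:2; rest ⊤}

Merge at B2: IN[B2] = OUT[B1] = {a: ⊤, b: ⊤, c: ⊤, d: ⊤, e: ⊤, f: ⊤}
Applying B2's transfer function to that IN value gives OUT[B2] (row B2 above).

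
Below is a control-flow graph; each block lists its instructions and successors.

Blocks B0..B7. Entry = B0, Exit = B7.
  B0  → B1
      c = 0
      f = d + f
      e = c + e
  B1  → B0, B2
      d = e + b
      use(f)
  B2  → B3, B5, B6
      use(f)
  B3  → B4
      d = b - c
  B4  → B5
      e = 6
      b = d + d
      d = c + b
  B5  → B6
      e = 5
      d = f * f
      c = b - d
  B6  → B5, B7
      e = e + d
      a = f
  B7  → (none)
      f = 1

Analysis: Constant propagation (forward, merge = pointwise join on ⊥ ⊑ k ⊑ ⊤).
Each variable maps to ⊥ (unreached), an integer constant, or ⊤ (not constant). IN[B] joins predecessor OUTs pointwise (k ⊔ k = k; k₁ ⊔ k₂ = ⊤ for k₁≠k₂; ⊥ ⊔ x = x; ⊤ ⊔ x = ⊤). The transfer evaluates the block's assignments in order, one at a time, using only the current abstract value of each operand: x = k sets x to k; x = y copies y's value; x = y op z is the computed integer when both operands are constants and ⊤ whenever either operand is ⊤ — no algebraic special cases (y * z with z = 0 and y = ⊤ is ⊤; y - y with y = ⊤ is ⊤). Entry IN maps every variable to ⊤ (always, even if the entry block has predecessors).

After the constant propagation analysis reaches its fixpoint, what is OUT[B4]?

Answer: {a: ⊤, b: ⊤, c: 0, d: ⊤, e: 6, f: ⊤}

Derivation:
Converged values:
  B0:   IN=(all ⊤)   OUT={c:0; rest ⊤}
  B1:   IN={c:0; rest ⊤}   OUT={c:0; rest ⊤}
  B2:   IN={c:0; rest ⊤}   OUT={c:0; rest ⊤}
  B3:   IN={c:0; rest ⊤}   OUT={c:0; rest ⊤}
  B4:   IN={c:0; rest ⊤}   OUT={c:0, e:6; rest ⊤}
  B5:   IN=(all ⊤)   OUT={e:5; rest ⊤}
  B6:   IN=(all ⊤)   OUT=(all ⊤)
  B7:   IN=(all ⊤)   OUT={f:1; rest ⊤}

Merge at B4: IN[B4] = OUT[B3] = {a: ⊤, b: ⊤, c: 0, d: ⊤, e: ⊤, f: ⊤}
Applying B4's transfer function to that IN value gives OUT[B4] (row B4 above).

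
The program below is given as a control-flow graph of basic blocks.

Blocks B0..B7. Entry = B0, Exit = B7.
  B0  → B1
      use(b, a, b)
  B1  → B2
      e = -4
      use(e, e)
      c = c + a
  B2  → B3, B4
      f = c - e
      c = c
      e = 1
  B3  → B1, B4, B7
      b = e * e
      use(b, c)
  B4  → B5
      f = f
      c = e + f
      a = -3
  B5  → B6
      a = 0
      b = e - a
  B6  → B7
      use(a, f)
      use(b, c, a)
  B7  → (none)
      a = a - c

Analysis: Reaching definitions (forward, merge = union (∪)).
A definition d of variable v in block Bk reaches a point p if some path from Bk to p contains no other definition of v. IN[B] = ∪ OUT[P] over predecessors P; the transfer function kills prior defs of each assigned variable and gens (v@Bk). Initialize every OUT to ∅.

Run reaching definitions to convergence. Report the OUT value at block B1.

Answer: {b@B3, c@B1, e@B1, f@B2}

Derivation:
Per-block solution:
  B0: | IN={} | OUT={}
  B1: | IN={b@B3, c@B2, e@B2, f@B2} | OUT={b@B3, c@B1, e@B1, f@B2}
  B2: | IN={b@B3, c@B1, e@B1, f@B2} | OUT={b@B3, c@B2, e@B2, f@B2}
  B3: | IN={b@B3, c@B2, e@B2, f@B2} | OUT={b@B3, c@B2, e@B2, f@B2}
  B4: | IN={b@B3, c@B2, e@B2, f@B2} | OUT={a@B4, b@B3, c@B4, e@B2, f@B4}
  B5: | IN={a@B4, b@B3, c@B4, e@B2, f@B4} | OUT={a@B5, b@B5, c@B4, e@B2, f@B4}
  B6: | IN={a@B5, b@B5, c@B4, e@B2, f@B4} | OUT={a@B5, b@B5, c@B4, e@B2, f@B4}
  B7: | IN={a@B5, b@B3, b@B5, c@B2, c@B4, e@B2, f@B2, f@B4} | OUT={a@B7, b@B3, b@B5, c@B2, c@B4, e@B2, f@B2, f@B4}

Merge at B1: IN[B1] = OUT[B0] ⊔ OUT[B3] = {b@B3, c@B2, e@B2, f@B2}
Applying B1's transfer function to that IN value gives OUT[B1] (row B1 above).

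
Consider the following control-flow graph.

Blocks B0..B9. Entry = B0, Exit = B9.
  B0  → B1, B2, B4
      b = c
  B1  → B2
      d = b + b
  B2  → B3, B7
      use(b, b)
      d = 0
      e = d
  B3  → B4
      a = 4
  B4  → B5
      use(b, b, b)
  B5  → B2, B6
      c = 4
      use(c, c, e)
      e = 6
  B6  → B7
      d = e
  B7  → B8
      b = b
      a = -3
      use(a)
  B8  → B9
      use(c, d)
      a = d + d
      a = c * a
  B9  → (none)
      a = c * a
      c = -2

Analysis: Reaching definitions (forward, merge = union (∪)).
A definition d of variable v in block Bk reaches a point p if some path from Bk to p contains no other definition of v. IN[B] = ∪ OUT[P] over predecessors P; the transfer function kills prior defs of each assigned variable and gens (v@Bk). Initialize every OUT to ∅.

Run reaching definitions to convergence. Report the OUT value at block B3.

Answer: {a@B3, b@B0, c@B5, d@B2, e@B2}

Working:
Fixpoint table:
  B0: | IN={} | OUT={b@B0}
  B1: | IN={b@B0} | OUT={b@B0, d@B1}
  B2: | IN={a@B3, b@B0, c@B5, d@B1, d@B2, e@B5} | OUT={a@B3, b@B0, c@B5, d@B2, e@B2}
  B3: | IN={a@B3, b@B0, c@B5, d@B2, e@B2} | OUT={a@B3, b@B0, c@B5, d@B2, e@B2}
  B4: | IN={a@B3, b@B0, c@B5, d@B2, e@B2} | OUT={a@B3, b@B0, c@B5, d@B2, e@B2}
  B5: | IN={a@B3, b@B0, c@B5, d@B2, e@B2} | OUT={a@B3, b@B0, c@B5, d@B2, e@B5}
  B6: | IN={a@B3, b@B0, c@B5, d@B2, e@B5} | OUT={a@B3, b@B0, c@B5, d@B6, e@B5}
  B7: | IN={a@B3, b@B0, c@B5, d@B2, d@B6, e@B2, e@B5} | OUT={a@B7, b@B7, c@B5, d@B2, d@B6, e@B2, e@B5}
  B8: | IN={a@B7, b@B7, c@B5, d@B2, d@B6, e@B2, e@B5} | OUT={a@B8, b@B7, c@B5, d@B2, d@B6, e@B2, e@B5}
  B9: | IN={a@B8, b@B7, c@B5, d@B2, d@B6, e@B2, e@B5} | OUT={a@B9, b@B7, c@B9, d@B2, d@B6, e@B2, e@B5}

Merge at B3: IN[B3] = OUT[B2] = {a@B3, b@B0, c@B5, d@B2, e@B2}
Applying B3's transfer function to that IN value gives OUT[B3] (row B3 above).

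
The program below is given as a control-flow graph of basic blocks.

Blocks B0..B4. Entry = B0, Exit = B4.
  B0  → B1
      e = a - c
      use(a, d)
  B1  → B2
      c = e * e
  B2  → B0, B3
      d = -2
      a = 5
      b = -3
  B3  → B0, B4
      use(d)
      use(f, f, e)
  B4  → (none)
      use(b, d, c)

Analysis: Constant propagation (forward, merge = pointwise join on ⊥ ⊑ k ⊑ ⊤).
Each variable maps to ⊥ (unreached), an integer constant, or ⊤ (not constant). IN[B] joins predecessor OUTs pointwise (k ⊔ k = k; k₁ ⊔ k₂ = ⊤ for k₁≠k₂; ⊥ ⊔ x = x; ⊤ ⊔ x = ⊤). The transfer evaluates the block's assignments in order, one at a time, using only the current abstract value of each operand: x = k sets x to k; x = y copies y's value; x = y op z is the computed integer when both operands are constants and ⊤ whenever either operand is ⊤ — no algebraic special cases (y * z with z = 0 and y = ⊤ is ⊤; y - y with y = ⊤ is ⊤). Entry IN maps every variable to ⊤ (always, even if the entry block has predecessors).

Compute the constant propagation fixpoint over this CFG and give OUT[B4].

Converged values:
  B0: | IN=(all ⊤) | OUT=(all ⊤)
  B1: | IN=(all ⊤) | OUT=(all ⊤)
  B2: | IN=(all ⊤) | OUT={a:5, b:-3, d:-2; rest ⊤}
  B3: | IN={a:5, b:-3, d:-2; rest ⊤} | OUT={a:5, b:-3, d:-2; rest ⊤}
  B4: | IN={a:5, b:-3, d:-2; rest ⊤} | OUT={a:5, b:-3, d:-2; rest ⊤}

Merge at B4: IN[B4] = OUT[B3] = {a: 5, b: -3, c: ⊤, d: -2, e: ⊤, f: ⊤}
Applying B4's transfer function to that IN value gives OUT[B4] (row B4 above).

Answer: {a: 5, b: -3, c: ⊤, d: -2, e: ⊤, f: ⊤}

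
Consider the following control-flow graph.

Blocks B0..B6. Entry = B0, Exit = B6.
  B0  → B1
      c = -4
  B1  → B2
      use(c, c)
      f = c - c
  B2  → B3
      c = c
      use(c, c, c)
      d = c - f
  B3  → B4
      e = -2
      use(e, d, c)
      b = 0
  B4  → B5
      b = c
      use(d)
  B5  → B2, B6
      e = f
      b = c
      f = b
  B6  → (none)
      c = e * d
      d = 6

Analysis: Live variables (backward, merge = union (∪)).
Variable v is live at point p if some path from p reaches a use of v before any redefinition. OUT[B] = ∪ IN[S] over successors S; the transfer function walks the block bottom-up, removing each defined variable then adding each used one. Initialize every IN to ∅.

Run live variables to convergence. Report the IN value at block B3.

Fixpoint table:
  B0:   IN={}   OUT={c}
  B1:   IN={c}   OUT={c, f}
  B2:   IN={c, f}   OUT={c, d, f}
  B3:   IN={c, d, f}   OUT={c, d, f}
  B4:   IN={c, d, f}   OUT={c, d, f}
  B5:   IN={c, d, f}   OUT={c, d, e, f}
  B6:   IN={d, e}   OUT={}

Merge at B3: OUT[B3] = IN[B4] = {c, d, f}
Applying B3's transfer function to that OUT value gives IN[B3] (row B3 above).

Answer: {c, d, f}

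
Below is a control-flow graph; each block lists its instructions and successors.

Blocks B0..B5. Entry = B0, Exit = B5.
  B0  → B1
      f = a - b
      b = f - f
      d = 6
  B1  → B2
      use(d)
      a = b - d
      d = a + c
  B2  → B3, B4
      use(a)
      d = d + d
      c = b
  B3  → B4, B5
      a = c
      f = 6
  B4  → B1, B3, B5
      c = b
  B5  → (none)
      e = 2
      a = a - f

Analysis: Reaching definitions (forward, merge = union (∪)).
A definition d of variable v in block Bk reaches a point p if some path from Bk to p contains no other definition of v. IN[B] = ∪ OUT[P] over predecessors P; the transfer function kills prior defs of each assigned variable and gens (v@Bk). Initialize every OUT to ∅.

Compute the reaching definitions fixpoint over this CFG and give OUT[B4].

Fixpoint table:
  B0:  IN={}  OUT={b@B0, d@B0, f@B0}
  B1:  IN={a@B1, a@B3, b@B0, c@B4, d@B0, d@B2, f@B0, f@B3}  OUT={a@B1, b@B0, c@B4, d@B1, f@B0, f@B3}
  B2:  IN={a@B1, b@B0, c@B4, d@B1, f@B0, f@B3}  OUT={a@B1, b@B0, c@B2, d@B2, f@B0, f@B3}
  B3:  IN={a@B1, a@B3, b@B0, c@B2, c@B4, d@B2, f@B0, f@B3}  OUT={a@B3, b@B0, c@B2, c@B4, d@B2, f@B3}
  B4:  IN={a@B1, a@B3, b@B0, c@B2, c@B4, d@B2, f@B0, f@B3}  OUT={a@B1, a@B3, b@B0, c@B4, d@B2, f@B0, f@B3}
  B5:  IN={a@B1, a@B3, b@B0, c@B2, c@B4, d@B2, f@B0, f@B3}  OUT={a@B5, b@B0, c@B2, c@B4, d@B2, e@B5, f@B0, f@B3}

Merge at B4: IN[B4] = OUT[B2] ⊔ OUT[B3] = {a@B1, a@B3, b@B0, c@B2, c@B4, d@B2, f@B0, f@B3}
Applying B4's transfer function to that IN value gives OUT[B4] (row B4 above).

Answer: {a@B1, a@B3, b@B0, c@B4, d@B2, f@B0, f@B3}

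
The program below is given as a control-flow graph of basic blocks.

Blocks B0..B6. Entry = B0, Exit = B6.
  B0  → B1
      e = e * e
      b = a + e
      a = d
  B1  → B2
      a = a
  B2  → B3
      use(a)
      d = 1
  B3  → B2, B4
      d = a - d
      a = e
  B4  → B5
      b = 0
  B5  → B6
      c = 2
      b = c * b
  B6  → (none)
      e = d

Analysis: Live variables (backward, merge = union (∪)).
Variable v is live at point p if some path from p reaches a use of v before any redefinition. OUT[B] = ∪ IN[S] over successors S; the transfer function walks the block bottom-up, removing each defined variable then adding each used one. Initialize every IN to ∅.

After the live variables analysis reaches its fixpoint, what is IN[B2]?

Per-block solution:
  B0: | IN={a, d, e} | OUT={a, e}
  B1: | IN={a, e} | OUT={a, e}
  B2: | IN={a, e} | OUT={a, d, e}
  B3: | IN={a, d, e} | OUT={a, d, e}
  B4: | IN={d} | OUT={b, d}
  B5: | IN={b, d} | OUT={d}
  B6: | IN={d} | OUT={}

Merge at B2: OUT[B2] = IN[B3] = {a, d, e}
Applying B2's transfer function to that OUT value gives IN[B2] (row B2 above).

Answer: {a, e}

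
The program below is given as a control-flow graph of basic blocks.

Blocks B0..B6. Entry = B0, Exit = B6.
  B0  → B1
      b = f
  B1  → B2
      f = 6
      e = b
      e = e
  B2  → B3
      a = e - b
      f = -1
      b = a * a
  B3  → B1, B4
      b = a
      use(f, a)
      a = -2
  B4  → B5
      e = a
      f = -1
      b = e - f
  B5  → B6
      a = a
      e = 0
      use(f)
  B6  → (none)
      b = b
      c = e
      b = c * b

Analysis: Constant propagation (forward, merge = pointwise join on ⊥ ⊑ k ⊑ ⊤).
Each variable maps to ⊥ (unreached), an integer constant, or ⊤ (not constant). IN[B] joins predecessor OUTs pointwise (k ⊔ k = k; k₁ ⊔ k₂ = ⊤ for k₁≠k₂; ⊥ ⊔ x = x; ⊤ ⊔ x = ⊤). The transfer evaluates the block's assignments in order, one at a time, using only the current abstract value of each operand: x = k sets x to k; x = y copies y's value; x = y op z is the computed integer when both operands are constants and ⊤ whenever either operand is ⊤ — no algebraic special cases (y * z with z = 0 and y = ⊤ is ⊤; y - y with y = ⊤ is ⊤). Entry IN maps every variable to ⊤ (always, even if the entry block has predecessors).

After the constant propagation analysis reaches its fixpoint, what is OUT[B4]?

Converged values:
  B0:  IN=(all ⊤)  OUT=(all ⊤)
  B1:  IN=(all ⊤)  OUT={f:6; rest ⊤}
  B2:  IN={f:6; rest ⊤}  OUT={f:-1; rest ⊤}
  B3:  IN={f:-1; rest ⊤}  OUT={a:-2, f:-1; rest ⊤}
  B4:  IN={a:-2, f:-1; rest ⊤}  OUT={a:-2, b:-1, e:-2, f:-1; rest ⊤}
  B5:  IN={a:-2, b:-1, e:-2, f:-1; rest ⊤}  OUT={a:-2, b:-1, e:0, f:-1; rest ⊤}
  B6:  IN={a:-2, b:-1, e:0, f:-1; rest ⊤}  OUT={a:-2, b:0, c:0, e:0, f:-1; rest ⊤}

Merge at B4: IN[B4] = OUT[B3] = {a: -2, b: ⊤, c: ⊤, d: ⊤, e: ⊤, f: -1}
Applying B4's transfer function to that IN value gives OUT[B4] (row B4 above).

Answer: {a: -2, b: -1, c: ⊤, d: ⊤, e: -2, f: -1}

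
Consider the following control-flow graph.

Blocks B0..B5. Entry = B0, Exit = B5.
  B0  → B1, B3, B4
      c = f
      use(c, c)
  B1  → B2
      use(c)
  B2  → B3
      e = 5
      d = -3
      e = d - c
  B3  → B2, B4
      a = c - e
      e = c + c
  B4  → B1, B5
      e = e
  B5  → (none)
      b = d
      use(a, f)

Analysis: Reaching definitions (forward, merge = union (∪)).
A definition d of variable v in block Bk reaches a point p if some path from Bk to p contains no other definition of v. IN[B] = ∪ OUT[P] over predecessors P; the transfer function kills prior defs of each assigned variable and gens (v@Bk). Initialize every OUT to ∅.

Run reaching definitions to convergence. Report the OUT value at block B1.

Converged values:
  B0: | IN={} | OUT={c@B0}
  B1: | IN={a@B3, c@B0, d@B2, e@B4} | OUT={a@B3, c@B0, d@B2, e@B4}
  B2: | IN={a@B3, c@B0, d@B2, e@B3, e@B4} | OUT={a@B3, c@B0, d@B2, e@B2}
  B3: | IN={a@B3, c@B0, d@B2, e@B2} | OUT={a@B3, c@B0, d@B2, e@B3}
  B4: | IN={a@B3, c@B0, d@B2, e@B3} | OUT={a@B3, c@B0, d@B2, e@B4}
  B5: | IN={a@B3, c@B0, d@B2, e@B4} | OUT={a@B3, b@B5, c@B0, d@B2, e@B4}

Merge at B1: IN[B1] = OUT[B0] ⊔ OUT[B4] = {a@B3, c@B0, d@B2, e@B4}
Applying B1's transfer function to that IN value gives OUT[B1] (row B1 above).

Answer: {a@B3, c@B0, d@B2, e@B4}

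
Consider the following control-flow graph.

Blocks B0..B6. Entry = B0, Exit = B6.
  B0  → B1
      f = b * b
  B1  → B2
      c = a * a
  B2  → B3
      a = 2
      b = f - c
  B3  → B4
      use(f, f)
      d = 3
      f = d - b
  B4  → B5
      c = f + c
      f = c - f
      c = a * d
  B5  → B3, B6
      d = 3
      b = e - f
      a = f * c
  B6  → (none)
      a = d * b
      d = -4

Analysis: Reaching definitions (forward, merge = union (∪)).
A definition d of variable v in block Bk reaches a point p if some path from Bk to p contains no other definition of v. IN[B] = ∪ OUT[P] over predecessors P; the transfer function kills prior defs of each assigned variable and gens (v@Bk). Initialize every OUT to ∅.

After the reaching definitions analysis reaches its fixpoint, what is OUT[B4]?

Answer: {a@B2, a@B5, b@B2, b@B5, c@B4, d@B3, f@B4}

Trace:
Converged values:
  B0:  IN={}  OUT={f@B0}
  B1:  IN={f@B0}  OUT={c@B1, f@B0}
  B2:  IN={c@B1, f@B0}  OUT={a@B2, b@B2, c@B1, f@B0}
  B3:  IN={a@B2, a@B5, b@B2, b@B5, c@B1, c@B4, d@B5, f@B0, f@B4}  OUT={a@B2, a@B5, b@B2, b@B5, c@B1, c@B4, d@B3, f@B3}
  B4:  IN={a@B2, a@B5, b@B2, b@B5, c@B1, c@B4, d@B3, f@B3}  OUT={a@B2, a@B5, b@B2, b@B5, c@B4, d@B3, f@B4}
  B5:  IN={a@B2, a@B5, b@B2, b@B5, c@B4, d@B3, f@B4}  OUT={a@B5, b@B5, c@B4, d@B5, f@B4}
  B6:  IN={a@B5, b@B5, c@B4, d@B5, f@B4}  OUT={a@B6, b@B5, c@B4, d@B6, f@B4}

Merge at B4: IN[B4] = OUT[B3] = {a@B2, a@B5, b@B2, b@B5, c@B1, c@B4, d@B3, f@B3}
Applying B4's transfer function to that IN value gives OUT[B4] (row B4 above).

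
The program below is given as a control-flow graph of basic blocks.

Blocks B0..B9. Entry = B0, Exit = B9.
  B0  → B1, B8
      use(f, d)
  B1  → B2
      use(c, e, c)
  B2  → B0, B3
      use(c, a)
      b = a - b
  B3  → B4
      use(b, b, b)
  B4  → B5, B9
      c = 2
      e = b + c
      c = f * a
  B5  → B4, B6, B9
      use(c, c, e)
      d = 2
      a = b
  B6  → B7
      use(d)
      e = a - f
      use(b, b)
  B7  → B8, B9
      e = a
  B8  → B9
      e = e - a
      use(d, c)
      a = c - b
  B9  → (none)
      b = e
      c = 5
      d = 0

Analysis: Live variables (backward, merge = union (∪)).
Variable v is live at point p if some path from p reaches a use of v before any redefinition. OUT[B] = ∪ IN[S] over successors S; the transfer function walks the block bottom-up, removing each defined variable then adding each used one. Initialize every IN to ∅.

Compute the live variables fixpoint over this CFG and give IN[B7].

Answer: {a, b, c, d}

Derivation:
Converged values:
  B0: | IN={a, b, c, d, e, f} | OUT={a, b, c, d, e, f}
  B1: | IN={a, b, c, d, e, f} | OUT={a, b, c, d, e, f}
  B2: | IN={a, b, c, d, e, f} | OUT={a, b, c, d, e, f}
  B3: | IN={a, b, f} | OUT={a, b, f}
  B4: | IN={a, b, f} | OUT={b, c, e, f}
  B5: | IN={b, c, e, f} | OUT={a, b, c, d, e, f}
  B6: | IN={a, b, c, d, f} | OUT={a, b, c, d}
  B7: | IN={a, b, c, d} | OUT={a, b, c, d, e}
  B8: | IN={a, b, c, d, e} | OUT={e}
  B9: | IN={e} | OUT={}

Merge at B7: OUT[B7] = IN[B8] ⊔ IN[B9] = {a, b, c, d, e}
Applying B7's transfer function to that OUT value gives IN[B7] (row B7 above).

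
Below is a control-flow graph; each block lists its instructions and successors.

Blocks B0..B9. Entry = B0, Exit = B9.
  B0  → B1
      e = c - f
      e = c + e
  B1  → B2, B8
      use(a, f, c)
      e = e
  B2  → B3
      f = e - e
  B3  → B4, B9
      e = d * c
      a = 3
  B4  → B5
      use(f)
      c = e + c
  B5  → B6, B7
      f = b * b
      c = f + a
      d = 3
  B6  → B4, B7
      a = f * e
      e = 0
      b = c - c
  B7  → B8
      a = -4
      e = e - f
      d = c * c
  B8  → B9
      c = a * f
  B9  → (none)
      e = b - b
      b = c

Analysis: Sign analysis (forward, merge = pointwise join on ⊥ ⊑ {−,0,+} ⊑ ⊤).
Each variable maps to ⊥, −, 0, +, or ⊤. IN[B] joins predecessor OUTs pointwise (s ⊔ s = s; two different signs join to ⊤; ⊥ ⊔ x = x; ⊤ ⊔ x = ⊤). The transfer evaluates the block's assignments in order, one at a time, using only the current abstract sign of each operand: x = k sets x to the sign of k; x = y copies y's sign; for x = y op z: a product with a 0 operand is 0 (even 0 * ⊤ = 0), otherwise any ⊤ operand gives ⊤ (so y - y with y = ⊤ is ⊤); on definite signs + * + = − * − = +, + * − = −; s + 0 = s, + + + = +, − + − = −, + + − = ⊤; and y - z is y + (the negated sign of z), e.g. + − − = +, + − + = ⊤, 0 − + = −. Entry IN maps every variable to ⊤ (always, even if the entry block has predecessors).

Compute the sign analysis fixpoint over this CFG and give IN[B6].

Per-block solution:
  B0: | IN=(all ⊤) | OUT=(all ⊤)
  B1: | IN=(all ⊤) | OUT=(all ⊤)
  B2: | IN=(all ⊤) | OUT=(all ⊤)
  B3: | IN=(all ⊤) | OUT={a:+; rest ⊤}
  B4: | IN=(all ⊤) | OUT=(all ⊤)
  B5: | IN=(all ⊤) | OUT={d:+; rest ⊤}
  B6: | IN={d:+; rest ⊤} | OUT={d:+, e:0; rest ⊤}
  B7: | IN={d:+; rest ⊤} | OUT={a:-; rest ⊤}
  B8: | IN=(all ⊤) | OUT=(all ⊤)
  B9: | IN=(all ⊤) | OUT=(all ⊤)

Merge at B6: IN[B6] = OUT[B5] = {a: ⊤, b: ⊤, c: ⊤, d: +, e: ⊤, f: ⊤}

Answer: {a: ⊤, b: ⊤, c: ⊤, d: +, e: ⊤, f: ⊤}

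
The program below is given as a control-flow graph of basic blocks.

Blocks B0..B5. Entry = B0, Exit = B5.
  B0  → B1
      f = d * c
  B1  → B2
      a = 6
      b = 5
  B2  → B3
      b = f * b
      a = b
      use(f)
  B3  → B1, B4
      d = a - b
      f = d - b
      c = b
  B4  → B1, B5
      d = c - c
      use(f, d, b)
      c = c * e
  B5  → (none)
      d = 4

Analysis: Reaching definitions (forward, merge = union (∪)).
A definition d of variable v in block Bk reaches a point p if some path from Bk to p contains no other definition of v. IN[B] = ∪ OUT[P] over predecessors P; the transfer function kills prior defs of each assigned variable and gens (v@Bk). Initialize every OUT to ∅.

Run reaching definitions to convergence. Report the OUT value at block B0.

Answer: {f@B0}

Working:
Converged values:
  B0:  IN={}  OUT={f@B0}
  B1:  IN={a@B2, b@B2, c@B3, c@B4, d@B3, d@B4, f@B0, f@B3}  OUT={a@B1, b@B1, c@B3, c@B4, d@B3, d@B4, f@B0, f@B3}
  B2:  IN={a@B1, b@B1, c@B3, c@B4, d@B3, d@B4, f@B0, f@B3}  OUT={a@B2, b@B2, c@B3, c@B4, d@B3, d@B4, f@B0, f@B3}
  B3:  IN={a@B2, b@B2, c@B3, c@B4, d@B3, d@B4, f@B0, f@B3}  OUT={a@B2, b@B2, c@B3, d@B3, f@B3}
  B4:  IN={a@B2, b@B2, c@B3, d@B3, f@B3}  OUT={a@B2, b@B2, c@B4, d@B4, f@B3}
  B5:  IN={a@B2, b@B2, c@B4, d@B4, f@B3}  OUT={a@B2, b@B2, c@B4, d@B5, f@B3}

B0 is the boundary node: IN[B0] = {}
Applying B0's transfer function to that IN value gives OUT[B0] (row B0 above).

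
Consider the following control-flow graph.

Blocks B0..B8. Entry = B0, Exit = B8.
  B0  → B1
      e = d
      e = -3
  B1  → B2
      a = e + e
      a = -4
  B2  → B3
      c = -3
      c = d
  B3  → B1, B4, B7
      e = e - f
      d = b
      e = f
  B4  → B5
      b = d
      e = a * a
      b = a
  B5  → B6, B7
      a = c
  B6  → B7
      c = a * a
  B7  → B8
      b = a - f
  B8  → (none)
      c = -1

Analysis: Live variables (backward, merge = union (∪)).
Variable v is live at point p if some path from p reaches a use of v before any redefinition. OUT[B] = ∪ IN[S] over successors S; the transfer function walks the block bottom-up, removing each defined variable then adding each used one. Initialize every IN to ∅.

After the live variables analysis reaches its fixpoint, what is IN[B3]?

Answer: {a, b, c, e, f}

Derivation:
Converged values:
  B0:  IN={b, d, f}  OUT={b, d, e, f}
  B1:  IN={b, d, e, f}  OUT={a, b, d, e, f}
  B2:  IN={a, b, d, e, f}  OUT={a, b, c, e, f}
  B3:  IN={a, b, c, e, f}  OUT={a, b, c, d, e, f}
  B4:  IN={a, c, d, f}  OUT={c, f}
  B5:  IN={c, f}  OUT={a, f}
  B6:  IN={a, f}  OUT={a, f}
  B7:  IN={a, f}  OUT={}
  B8:  IN={}  OUT={}

Merge at B3: OUT[B3] = IN[B1] ⊔ IN[B4] ⊔ IN[B7] = {a, b, c, d, e, f}
Applying B3's transfer function to that OUT value gives IN[B3] (row B3 above).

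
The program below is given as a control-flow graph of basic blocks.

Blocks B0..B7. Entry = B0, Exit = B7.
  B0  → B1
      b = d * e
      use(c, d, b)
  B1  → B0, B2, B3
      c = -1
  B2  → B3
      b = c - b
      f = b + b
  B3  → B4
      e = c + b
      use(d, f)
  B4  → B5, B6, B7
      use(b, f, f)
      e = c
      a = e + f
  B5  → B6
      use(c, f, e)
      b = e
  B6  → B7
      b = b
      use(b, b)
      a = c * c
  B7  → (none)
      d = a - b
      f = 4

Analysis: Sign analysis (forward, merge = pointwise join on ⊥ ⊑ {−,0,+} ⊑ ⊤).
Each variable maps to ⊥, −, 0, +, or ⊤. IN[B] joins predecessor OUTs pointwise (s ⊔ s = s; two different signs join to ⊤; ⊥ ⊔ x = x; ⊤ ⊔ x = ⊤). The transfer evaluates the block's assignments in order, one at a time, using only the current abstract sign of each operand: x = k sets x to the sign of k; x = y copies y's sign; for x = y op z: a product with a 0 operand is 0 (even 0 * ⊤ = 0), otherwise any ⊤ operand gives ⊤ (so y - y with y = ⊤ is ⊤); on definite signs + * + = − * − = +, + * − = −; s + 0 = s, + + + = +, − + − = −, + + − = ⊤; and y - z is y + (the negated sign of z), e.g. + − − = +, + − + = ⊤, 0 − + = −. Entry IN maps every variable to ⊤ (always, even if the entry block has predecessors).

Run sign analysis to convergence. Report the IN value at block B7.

Answer: {a: ⊤, b: ⊤, c: -, d: ⊤, e: -, f: ⊤}

Trace:
Converged values:
  B0:   IN=(all ⊤)   OUT=(all ⊤)
  B1:   IN=(all ⊤)   OUT={c:-; rest ⊤}
  B2:   IN={c:-; rest ⊤}   OUT={c:-; rest ⊤}
  B3:   IN={c:-; rest ⊤}   OUT={c:-; rest ⊤}
  B4:   IN={c:-; rest ⊤}   OUT={c:-, e:-; rest ⊤}
  B5:   IN={c:-, e:-; rest ⊤}   OUT={b:-, c:-, e:-; rest ⊤}
  B6:   IN={c:-, e:-; rest ⊤}   OUT={a:+, c:-, e:-; rest ⊤}
  B7:   IN={c:-, e:-; rest ⊤}   OUT={c:-, e:-, f:+; rest ⊤}

Merge at B7: IN[B7] = OUT[B4] ⊔ OUT[B6] = {a: ⊤, b: ⊤, c: -, d: ⊤, e: -, f: ⊤}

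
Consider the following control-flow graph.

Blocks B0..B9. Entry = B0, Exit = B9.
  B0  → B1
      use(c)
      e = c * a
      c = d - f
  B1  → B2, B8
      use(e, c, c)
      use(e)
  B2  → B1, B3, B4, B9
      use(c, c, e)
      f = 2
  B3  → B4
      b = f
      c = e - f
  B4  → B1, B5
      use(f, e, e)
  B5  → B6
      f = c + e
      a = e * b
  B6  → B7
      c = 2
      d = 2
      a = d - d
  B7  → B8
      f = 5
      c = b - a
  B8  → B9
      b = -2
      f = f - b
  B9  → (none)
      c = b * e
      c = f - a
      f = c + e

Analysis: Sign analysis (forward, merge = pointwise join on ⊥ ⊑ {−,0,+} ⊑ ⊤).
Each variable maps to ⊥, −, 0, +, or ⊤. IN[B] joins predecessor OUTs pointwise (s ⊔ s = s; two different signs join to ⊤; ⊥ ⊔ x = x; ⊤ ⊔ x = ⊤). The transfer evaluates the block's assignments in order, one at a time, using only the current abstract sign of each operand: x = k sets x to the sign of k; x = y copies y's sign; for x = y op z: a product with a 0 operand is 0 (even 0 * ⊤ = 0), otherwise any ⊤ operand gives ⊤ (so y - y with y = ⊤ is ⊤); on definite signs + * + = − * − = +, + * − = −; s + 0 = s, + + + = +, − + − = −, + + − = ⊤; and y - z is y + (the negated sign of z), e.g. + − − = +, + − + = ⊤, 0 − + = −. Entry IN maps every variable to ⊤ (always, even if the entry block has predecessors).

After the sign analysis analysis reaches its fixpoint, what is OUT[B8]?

Per-block solution:
  B0:   IN=(all ⊤)   OUT=(all ⊤)
  B1:   IN=(all ⊤)   OUT=(all ⊤)
  B2:   IN=(all ⊤)   OUT={f:+; rest ⊤}
  B3:   IN={f:+; rest ⊤}   OUT={b:+, f:+; rest ⊤}
  B4:   IN={f:+; rest ⊤}   OUT={f:+; rest ⊤}
  B5:   IN={f:+; rest ⊤}   OUT=(all ⊤)
  B6:   IN=(all ⊤)   OUT={c:+, d:+; rest ⊤}
  B7:   IN={c:+, d:+; rest ⊤}   OUT={d:+, f:+; rest ⊤}
  B8:   IN=(all ⊤)   OUT={b:-; rest ⊤}
  B9:   IN=(all ⊤)   OUT=(all ⊤)

Merge at B8: IN[B8] = OUT[B1] ⊔ OUT[B7] = {a: ⊤, b: ⊤, c: ⊤, d: ⊤, e: ⊤, f: ⊤}
Applying B8's transfer function to that IN value gives OUT[B8] (row B8 above).

Answer: {a: ⊤, b: -, c: ⊤, d: ⊤, e: ⊤, f: ⊤}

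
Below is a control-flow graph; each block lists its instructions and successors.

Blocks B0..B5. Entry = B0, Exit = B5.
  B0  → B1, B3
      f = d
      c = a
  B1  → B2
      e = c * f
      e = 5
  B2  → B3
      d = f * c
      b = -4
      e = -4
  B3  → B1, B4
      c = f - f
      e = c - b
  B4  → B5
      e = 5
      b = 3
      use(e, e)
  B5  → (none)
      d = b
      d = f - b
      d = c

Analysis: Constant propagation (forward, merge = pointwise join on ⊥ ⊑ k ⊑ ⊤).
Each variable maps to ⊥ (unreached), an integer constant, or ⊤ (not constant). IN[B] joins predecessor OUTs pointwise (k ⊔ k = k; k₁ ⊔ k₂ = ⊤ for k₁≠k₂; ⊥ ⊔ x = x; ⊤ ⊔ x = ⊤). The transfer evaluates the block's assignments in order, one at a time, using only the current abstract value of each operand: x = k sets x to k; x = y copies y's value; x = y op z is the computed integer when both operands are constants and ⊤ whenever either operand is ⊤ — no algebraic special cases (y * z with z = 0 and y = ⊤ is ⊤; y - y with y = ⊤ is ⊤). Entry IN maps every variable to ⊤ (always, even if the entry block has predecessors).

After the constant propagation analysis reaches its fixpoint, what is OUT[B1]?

Answer: {a: ⊤, b: ⊤, c: ⊤, d: ⊤, e: 5, f: ⊤}

Derivation:
Fixpoint table:
  B0:   IN=(all ⊤)   OUT=(all ⊤)
  B1:   IN=(all ⊤)   OUT={e:5; rest ⊤}
  B2:   IN={e:5; rest ⊤}   OUT={b:-4, e:-4; rest ⊤}
  B3:   IN=(all ⊤)   OUT=(all ⊤)
  B4:   IN=(all ⊤)   OUT={b:3, e:5; rest ⊤}
  B5:   IN={b:3, e:5; rest ⊤}   OUT={b:3, e:5; rest ⊤}

Merge at B1: IN[B1] = OUT[B0] ⊔ OUT[B3] = {a: ⊤, b: ⊤, c: ⊤, d: ⊤, e: ⊤, f: ⊤}
Applying B1's transfer function to that IN value gives OUT[B1] (row B1 above).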